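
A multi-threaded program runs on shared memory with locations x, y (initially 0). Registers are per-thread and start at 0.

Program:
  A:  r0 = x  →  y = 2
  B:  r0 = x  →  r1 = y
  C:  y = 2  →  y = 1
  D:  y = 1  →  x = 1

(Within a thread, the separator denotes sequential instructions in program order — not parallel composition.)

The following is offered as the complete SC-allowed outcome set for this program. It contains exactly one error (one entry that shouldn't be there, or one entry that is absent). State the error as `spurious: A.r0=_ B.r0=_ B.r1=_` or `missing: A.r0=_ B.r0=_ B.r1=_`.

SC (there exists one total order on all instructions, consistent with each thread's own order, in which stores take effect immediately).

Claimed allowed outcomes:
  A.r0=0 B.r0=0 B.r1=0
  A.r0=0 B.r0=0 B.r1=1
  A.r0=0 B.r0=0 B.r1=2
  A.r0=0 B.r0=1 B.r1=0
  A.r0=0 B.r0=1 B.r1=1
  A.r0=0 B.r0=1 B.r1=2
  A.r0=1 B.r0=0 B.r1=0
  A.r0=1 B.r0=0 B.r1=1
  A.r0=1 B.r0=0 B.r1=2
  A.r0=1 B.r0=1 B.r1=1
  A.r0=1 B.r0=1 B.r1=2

outcome vector order: (A.r0,B.r0,B.r1)
under SC → 000; 001; 002; 011; 012; 100; 101; 102; 111; 112
claimed∖SC = {010}

spurious: A.r0=0 B.r0=1 B.r1=0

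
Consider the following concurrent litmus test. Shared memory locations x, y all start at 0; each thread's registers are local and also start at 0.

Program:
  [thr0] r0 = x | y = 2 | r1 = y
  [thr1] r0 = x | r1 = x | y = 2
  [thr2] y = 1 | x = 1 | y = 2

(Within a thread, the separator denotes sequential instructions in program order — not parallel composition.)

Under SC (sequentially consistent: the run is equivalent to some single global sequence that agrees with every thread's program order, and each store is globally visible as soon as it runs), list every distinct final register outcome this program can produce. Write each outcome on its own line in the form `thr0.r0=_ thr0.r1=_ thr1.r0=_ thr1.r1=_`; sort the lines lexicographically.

thr0.r0=0 thr0.r1=1 thr1.r0=0 thr1.r1=0
thr0.r0=0 thr0.r1=1 thr1.r0=0 thr1.r1=1
thr0.r0=0 thr0.r1=1 thr1.r0=1 thr1.r1=1
thr0.r0=0 thr0.r1=2 thr1.r0=0 thr1.r1=0
thr0.r0=0 thr0.r1=2 thr1.r0=0 thr1.r1=1
thr0.r0=0 thr0.r1=2 thr1.r0=1 thr1.r1=1
thr0.r0=1 thr0.r1=2 thr1.r0=0 thr1.r1=0
thr0.r0=1 thr0.r1=2 thr1.r0=0 thr1.r1=1
thr0.r0=1 thr0.r1=2 thr1.r0=1 thr1.r1=1

outcome vector order: (thr0.r0,thr0.r1,thr1.r0,thr1.r1)
|SC outcomes| = 9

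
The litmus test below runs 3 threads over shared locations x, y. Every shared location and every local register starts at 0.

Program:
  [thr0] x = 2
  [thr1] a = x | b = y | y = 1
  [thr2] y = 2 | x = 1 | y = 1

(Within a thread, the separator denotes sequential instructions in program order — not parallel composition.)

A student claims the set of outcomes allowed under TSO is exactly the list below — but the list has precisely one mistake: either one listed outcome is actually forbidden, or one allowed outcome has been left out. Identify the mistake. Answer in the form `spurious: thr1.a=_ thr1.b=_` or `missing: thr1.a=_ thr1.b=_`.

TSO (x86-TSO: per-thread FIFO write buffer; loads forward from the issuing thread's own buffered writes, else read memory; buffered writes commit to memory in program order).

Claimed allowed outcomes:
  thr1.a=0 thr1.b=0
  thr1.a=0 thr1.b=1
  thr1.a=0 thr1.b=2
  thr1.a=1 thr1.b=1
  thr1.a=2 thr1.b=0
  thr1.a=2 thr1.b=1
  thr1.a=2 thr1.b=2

outcome vector order: (thr1.a,thr1.b)
TSO: 8 outcomes — {00 01 02 11 12 20 21 22}
TSO∖claimed = {12}

missing: thr1.a=1 thr1.b=2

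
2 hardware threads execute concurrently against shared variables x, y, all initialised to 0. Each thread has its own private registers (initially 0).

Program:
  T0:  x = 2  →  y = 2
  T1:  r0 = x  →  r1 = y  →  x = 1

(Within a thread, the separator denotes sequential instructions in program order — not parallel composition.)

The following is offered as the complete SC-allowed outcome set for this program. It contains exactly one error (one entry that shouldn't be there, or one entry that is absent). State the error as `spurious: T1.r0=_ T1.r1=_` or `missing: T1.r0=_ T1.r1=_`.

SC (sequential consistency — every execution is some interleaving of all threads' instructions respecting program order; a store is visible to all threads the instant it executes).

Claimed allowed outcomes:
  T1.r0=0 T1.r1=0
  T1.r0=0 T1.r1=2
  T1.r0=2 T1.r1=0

outcome vector order: (T1.r0,T1.r1)
under SC → <0 0>; <0 2>; <2 0>; <2 2>
SC∖claimed = {<2 2>}

missing: T1.r0=2 T1.r1=2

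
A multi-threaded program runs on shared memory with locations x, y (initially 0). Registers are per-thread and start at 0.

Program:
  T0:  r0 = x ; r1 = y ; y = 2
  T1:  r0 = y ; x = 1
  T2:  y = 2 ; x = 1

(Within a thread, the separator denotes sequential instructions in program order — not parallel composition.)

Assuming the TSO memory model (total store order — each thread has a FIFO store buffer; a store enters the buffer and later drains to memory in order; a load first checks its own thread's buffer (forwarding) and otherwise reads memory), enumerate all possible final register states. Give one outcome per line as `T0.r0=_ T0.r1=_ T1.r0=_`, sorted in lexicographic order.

outcome vector order: (T0.r0,T0.r1,T1.r0)
|TSO outcomes| = 7

T0.r0=0 T0.r1=0 T1.r0=0
T0.r0=0 T0.r1=0 T1.r0=2
T0.r0=0 T0.r1=2 T1.r0=0
T0.r0=0 T0.r1=2 T1.r0=2
T0.r0=1 T0.r1=0 T1.r0=0
T0.r0=1 T0.r1=2 T1.r0=0
T0.r0=1 T0.r1=2 T1.r0=2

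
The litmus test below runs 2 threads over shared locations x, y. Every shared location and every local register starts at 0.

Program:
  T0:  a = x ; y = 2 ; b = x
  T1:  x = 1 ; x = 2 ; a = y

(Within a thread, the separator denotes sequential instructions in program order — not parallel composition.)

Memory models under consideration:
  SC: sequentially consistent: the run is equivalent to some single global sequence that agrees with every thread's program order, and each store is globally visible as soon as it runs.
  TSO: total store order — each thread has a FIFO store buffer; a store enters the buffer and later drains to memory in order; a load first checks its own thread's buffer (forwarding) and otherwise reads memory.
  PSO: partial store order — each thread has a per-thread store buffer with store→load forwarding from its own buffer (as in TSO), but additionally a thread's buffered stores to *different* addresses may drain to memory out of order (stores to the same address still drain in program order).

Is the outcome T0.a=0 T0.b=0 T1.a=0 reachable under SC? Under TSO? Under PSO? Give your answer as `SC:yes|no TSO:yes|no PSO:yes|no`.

outcome vector order: (T0.a,T0.b,T1.a)
SC (9): 0/0/2; 0/1/2; 0/2/0; 0/2/2; 1/1/2; 1/2/0; 1/2/2; 2/2/0; 2/2/2
TSO (12): 0/0/0; 0/0/2; 0/1/0; 0/1/2; 0/2/0; 0/2/2; 1/1/0; 1/1/2; 1/2/0; 1/2/2; 2/2/0; 2/2/2
PSO (12): 0/0/0; 0/0/2; 0/1/0; 0/1/2; 0/2/0; 0/2/2; 1/1/0; 1/1/2; 1/2/0; 1/2/2; 2/2/0; 2/2/2
target 0/0/0 ∈ {TSO,PSO}

SC:no TSO:yes PSO:yes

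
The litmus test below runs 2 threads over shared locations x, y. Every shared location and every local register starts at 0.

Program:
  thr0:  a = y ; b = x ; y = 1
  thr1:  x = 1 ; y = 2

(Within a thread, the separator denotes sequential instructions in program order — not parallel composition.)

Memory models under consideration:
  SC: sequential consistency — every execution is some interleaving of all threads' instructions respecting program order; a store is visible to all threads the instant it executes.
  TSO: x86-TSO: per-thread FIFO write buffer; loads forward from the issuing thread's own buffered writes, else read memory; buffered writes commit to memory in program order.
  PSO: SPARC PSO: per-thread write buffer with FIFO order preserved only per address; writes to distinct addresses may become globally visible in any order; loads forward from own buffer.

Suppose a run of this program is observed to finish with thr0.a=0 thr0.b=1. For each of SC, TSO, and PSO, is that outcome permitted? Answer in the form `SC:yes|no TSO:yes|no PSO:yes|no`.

outcome vector order: (thr0.a,thr0.b)
under SC → 00 01 21
under TSO → 00 01 21
under PSO → 00 01 20 21
target 01 ∈ {SC,TSO,PSO}

SC:yes TSO:yes PSO:yes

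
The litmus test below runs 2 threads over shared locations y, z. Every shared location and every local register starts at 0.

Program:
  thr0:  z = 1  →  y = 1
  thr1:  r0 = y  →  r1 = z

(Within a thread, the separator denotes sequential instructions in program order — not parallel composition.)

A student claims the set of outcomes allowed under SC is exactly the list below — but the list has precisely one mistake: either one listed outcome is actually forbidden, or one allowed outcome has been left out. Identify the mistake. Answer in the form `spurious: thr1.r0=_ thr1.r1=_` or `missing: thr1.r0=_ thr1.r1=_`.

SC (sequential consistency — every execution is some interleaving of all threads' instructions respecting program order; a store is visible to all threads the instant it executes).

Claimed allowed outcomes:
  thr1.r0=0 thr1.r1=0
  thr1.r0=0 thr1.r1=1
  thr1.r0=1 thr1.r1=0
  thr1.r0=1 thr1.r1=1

spurious: thr1.r0=1 thr1.r1=0

outcome vector order: (thr1.r0,thr1.r1)
SC: 3 outcomes — {0/0, 0/1, 1/1}
claimed∖SC = {1/0}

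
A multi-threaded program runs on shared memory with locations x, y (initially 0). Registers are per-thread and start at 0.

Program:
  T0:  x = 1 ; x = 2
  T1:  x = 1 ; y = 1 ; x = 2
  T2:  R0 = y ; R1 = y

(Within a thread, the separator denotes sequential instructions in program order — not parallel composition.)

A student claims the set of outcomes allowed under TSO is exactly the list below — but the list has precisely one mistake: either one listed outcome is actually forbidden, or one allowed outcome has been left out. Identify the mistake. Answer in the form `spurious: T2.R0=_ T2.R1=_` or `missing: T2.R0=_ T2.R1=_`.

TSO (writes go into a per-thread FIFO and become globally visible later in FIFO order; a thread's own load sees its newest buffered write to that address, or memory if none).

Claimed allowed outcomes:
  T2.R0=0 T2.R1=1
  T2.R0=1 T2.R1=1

outcome vector order: (T2.R0,T2.R1)
under TSO → 0/0 0/1 1/1
TSO∖claimed = {0/0}

missing: T2.R0=0 T2.R1=0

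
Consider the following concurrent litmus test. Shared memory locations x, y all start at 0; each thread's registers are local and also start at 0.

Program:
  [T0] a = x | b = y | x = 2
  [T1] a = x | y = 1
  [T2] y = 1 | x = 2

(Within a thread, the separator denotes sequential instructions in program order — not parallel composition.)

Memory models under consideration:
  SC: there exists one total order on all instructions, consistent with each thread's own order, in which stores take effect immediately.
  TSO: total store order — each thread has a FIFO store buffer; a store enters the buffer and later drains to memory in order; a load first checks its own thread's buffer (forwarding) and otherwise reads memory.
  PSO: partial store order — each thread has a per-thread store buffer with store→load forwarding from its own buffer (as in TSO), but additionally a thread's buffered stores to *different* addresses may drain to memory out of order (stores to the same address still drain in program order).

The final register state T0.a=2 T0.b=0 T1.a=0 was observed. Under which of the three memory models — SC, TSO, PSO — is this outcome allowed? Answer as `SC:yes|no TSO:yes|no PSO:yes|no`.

outcome vector order: (T0.a,T0.b,T1.a)
SC (6): 0/0/0 0/0/2 0/1/0 0/1/2 2/1/0 2/1/2
TSO (6): 0/0/0 0/0/2 0/1/0 0/1/2 2/1/0 2/1/2
PSO (8): 0/0/0 0/0/2 0/1/0 0/1/2 2/0/0 2/0/2 2/1/0 2/1/2
target 2/0/0 ∈ {PSO}

SC:no TSO:no PSO:yes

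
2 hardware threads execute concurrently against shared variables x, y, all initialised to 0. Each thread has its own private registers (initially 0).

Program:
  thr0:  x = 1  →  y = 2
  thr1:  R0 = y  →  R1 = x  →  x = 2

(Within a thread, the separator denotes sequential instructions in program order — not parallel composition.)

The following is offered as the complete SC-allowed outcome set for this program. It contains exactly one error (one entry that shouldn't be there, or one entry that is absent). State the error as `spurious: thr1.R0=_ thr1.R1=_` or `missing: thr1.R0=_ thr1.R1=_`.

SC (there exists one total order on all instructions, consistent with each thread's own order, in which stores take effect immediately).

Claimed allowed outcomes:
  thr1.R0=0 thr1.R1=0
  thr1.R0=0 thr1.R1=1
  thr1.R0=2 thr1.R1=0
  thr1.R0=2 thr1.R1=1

outcome vector order: (thr1.R0,thr1.R1)
under SC → 0/0 0/1 2/1
claimed∖SC = {2/0}

spurious: thr1.R0=2 thr1.R1=0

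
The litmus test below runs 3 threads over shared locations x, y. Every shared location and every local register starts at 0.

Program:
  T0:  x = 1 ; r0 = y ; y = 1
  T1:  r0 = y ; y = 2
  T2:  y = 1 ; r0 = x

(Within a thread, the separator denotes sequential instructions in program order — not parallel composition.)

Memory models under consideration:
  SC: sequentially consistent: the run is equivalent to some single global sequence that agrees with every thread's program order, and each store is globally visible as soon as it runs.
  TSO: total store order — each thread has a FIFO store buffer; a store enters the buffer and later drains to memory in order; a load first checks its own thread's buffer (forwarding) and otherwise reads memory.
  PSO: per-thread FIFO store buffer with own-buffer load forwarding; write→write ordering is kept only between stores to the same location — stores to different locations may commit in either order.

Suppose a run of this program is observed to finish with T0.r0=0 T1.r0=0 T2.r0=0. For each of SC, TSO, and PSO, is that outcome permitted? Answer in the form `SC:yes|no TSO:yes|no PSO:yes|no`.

SC:no TSO:yes PSO:yes

outcome vector order: (T0.r0,T1.r0,T2.r0)
[SC] allowed = {<0 0 1> <0 1 1> <1 0 0> <1 0 1> <1 1 0> <1 1 1> <2 0 0> <2 0 1> <2 1 0> <2 1 1>}
[TSO] allowed = {<0 0 0> <0 0 1> <0 1 0> <0 1 1> <1 0 0> <1 0 1> <1 1 0> <1 1 1> <2 0 0> <2 0 1> <2 1 0> <2 1 1>}
[PSO] allowed = {<0 0 0> <0 0 1> <0 1 0> <0 1 1> <1 0 0> <1 0 1> <1 1 0> <1 1 1> <2 0 0> <2 0 1> <2 1 0> <2 1 1>}
target <0 0 0> ∈ {TSO,PSO}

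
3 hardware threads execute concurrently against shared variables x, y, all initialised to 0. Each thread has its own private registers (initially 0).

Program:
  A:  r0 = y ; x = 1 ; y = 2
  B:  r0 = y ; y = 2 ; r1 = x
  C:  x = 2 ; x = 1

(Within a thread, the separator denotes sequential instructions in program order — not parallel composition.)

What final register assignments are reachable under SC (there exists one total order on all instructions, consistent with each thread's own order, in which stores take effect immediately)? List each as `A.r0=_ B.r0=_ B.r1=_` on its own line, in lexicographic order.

outcome vector order: (A.r0,B.r0,B.r1)
|SC outcomes| = 8

A.r0=0 B.r0=0 B.r1=0
A.r0=0 B.r0=0 B.r1=1
A.r0=0 B.r0=0 B.r1=2
A.r0=0 B.r0=2 B.r1=1
A.r0=0 B.r0=2 B.r1=2
A.r0=2 B.r0=0 B.r1=0
A.r0=2 B.r0=0 B.r1=1
A.r0=2 B.r0=0 B.r1=2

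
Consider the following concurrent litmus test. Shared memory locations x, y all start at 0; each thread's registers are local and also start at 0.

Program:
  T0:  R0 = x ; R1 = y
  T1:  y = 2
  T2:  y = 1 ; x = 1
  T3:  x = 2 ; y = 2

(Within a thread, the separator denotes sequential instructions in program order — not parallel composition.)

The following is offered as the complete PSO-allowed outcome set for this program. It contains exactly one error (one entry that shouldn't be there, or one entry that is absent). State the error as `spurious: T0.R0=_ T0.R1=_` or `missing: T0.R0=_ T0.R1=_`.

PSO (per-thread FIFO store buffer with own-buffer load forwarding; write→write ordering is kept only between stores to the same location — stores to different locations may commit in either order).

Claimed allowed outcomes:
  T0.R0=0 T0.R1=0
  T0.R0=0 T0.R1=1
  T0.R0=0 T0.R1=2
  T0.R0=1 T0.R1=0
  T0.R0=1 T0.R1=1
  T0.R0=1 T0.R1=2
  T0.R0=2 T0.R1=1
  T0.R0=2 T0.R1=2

outcome vector order: (T0.R0,T0.R1)
PSO: 9 outcomes — {00; 01; 02; 10; 11; 12; 20; 21; 22}
PSO∖claimed = {20}

missing: T0.R0=2 T0.R1=0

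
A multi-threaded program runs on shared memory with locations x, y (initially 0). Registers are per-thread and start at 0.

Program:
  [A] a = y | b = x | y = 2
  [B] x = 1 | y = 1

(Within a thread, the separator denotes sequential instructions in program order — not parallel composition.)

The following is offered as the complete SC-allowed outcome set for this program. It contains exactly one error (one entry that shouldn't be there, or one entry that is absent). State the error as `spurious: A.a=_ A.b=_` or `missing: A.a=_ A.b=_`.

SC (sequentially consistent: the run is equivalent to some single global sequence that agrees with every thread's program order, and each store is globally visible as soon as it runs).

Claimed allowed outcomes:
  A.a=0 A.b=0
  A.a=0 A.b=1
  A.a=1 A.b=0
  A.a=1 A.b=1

outcome vector order: (A.a,A.b)
[SC] allowed = {<0 0> <0 1> <1 1>}
claimed∖SC = {<1 0>}

spurious: A.a=1 A.b=0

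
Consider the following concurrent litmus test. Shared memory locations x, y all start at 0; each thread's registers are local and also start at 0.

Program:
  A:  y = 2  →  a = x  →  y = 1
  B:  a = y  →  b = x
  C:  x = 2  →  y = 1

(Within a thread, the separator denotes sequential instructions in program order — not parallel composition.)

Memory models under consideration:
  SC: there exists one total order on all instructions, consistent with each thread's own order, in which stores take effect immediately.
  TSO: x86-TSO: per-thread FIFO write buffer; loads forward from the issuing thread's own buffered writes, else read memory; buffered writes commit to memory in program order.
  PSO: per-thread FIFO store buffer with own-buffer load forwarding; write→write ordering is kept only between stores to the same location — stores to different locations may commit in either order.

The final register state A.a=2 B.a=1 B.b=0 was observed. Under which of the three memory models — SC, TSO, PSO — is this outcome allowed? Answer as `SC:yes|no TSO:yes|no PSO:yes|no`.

outcome vector order: (A.a,B.a,B.b)
[SC] allowed = {000, 002, 010, 012, 020, 022, 200, 202, 212, 220, 222}
[TSO] allowed = {000, 002, 010, 012, 020, 022, 200, 202, 212, 220, 222}
[PSO] allowed = {000, 002, 010, 012, 020, 022, 200, 202, 210, 212, 220, 222}
target 210 ∈ {PSO}

SC:no TSO:no PSO:yes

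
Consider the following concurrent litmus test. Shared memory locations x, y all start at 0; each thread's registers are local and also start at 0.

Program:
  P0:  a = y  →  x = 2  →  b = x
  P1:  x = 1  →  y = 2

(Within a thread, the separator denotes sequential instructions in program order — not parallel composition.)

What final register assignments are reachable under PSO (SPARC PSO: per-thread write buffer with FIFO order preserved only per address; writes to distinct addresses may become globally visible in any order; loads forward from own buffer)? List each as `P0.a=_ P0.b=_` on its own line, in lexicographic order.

P0.a=0 P0.b=1
P0.a=0 P0.b=2
P0.a=2 P0.b=1
P0.a=2 P0.b=2

outcome vector order: (P0.a,P0.b)
|PSO outcomes| = 4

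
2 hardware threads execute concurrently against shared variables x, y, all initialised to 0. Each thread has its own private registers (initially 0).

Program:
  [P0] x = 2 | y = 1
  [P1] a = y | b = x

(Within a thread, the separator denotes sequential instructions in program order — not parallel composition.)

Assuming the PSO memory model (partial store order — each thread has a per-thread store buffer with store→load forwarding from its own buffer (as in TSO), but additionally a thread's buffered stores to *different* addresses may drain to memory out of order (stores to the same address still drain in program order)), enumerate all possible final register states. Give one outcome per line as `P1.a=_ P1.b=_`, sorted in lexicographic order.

outcome vector order: (P1.a,P1.b)
|PSO outcomes| = 4

P1.a=0 P1.b=0
P1.a=0 P1.b=2
P1.a=1 P1.b=0
P1.a=1 P1.b=2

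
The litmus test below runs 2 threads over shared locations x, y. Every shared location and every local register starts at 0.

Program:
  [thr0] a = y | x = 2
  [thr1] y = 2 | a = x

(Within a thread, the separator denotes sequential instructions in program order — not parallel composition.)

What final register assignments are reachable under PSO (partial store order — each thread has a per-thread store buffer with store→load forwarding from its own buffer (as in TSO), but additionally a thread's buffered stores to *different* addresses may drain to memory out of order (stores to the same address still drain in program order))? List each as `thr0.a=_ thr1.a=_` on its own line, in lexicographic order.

thr0.a=0 thr1.a=0
thr0.a=0 thr1.a=2
thr0.a=2 thr1.a=0
thr0.a=2 thr1.a=2

outcome vector order: (thr0.a,thr1.a)
|PSO outcomes| = 4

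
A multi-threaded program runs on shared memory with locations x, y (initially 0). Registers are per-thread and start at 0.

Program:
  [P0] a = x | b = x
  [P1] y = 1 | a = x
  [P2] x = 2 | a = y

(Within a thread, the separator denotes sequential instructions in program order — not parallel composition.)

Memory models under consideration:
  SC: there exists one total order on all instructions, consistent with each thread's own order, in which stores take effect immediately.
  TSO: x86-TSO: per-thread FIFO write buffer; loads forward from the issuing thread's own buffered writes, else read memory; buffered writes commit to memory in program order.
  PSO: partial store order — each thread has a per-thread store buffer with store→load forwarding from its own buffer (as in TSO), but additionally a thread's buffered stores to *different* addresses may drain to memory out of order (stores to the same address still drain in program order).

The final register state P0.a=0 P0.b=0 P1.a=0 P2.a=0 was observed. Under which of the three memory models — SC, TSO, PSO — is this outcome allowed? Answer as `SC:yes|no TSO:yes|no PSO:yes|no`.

SC:no TSO:yes PSO:yes

outcome vector order: (P0.a,P0.b,P1.a,P2.a)
SC (9): <0 0 0 1>; <0 0 2 0>; <0 0 2 1>; <0 2 0 1>; <0 2 2 0>; <0 2 2 1>; <2 2 0 1>; <2 2 2 0>; <2 2 2 1>
TSO (12): <0 0 0 0>; <0 0 0 1>; <0 0 2 0>; <0 0 2 1>; <0 2 0 0>; <0 2 0 1>; <0 2 2 0>; <0 2 2 1>; <2 2 0 0>; <2 2 0 1>; <2 2 2 0>; <2 2 2 1>
PSO (12): <0 0 0 0>; <0 0 0 1>; <0 0 2 0>; <0 0 2 1>; <0 2 0 0>; <0 2 0 1>; <0 2 2 0>; <0 2 2 1>; <2 2 0 0>; <2 2 0 1>; <2 2 2 0>; <2 2 2 1>
target <0 0 0 0> ∈ {TSO,PSO}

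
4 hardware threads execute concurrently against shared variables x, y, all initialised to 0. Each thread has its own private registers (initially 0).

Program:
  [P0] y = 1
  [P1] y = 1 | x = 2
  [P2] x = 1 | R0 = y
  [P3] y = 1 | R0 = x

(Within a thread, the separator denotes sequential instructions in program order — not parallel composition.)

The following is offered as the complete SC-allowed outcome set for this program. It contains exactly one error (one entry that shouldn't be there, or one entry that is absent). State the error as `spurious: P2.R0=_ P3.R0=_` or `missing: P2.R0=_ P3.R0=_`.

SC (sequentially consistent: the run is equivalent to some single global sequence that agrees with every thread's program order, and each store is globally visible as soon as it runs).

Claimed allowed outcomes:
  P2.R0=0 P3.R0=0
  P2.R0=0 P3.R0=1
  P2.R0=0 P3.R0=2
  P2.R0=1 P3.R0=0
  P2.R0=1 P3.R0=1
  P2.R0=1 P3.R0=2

outcome vector order: (P2.R0,P3.R0)
SC (5): <0 1> <0 2> <1 0> <1 1> <1 2>
claimed∖SC = {<0 0>}

spurious: P2.R0=0 P3.R0=0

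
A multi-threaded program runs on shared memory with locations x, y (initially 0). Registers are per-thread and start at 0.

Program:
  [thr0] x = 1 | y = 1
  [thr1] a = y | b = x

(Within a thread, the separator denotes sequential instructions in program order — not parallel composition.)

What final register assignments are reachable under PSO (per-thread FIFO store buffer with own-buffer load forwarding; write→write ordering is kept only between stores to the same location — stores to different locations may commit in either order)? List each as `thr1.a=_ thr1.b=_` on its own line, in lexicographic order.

outcome vector order: (thr1.a,thr1.b)
|PSO outcomes| = 4

thr1.a=0 thr1.b=0
thr1.a=0 thr1.b=1
thr1.a=1 thr1.b=0
thr1.a=1 thr1.b=1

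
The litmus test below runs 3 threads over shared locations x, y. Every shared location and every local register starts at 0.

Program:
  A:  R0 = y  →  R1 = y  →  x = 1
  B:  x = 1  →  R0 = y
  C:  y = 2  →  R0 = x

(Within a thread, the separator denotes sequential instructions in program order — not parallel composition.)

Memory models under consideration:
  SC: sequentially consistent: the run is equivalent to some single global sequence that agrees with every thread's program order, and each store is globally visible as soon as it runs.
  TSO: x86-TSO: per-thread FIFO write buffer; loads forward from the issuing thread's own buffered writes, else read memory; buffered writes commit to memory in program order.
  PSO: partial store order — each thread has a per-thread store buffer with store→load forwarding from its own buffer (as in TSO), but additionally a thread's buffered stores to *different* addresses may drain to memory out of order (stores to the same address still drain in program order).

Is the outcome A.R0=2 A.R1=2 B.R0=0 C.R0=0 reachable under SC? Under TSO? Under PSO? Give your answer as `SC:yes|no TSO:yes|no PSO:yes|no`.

outcome vector order: (A.R0,A.R1,B.R0,C.R0)
under SC → 0001, 0020, 0021, 0201, 0220, 0221, 2201, 2220, 2221
under TSO → 0000, 0001, 0020, 0021, 0200, 0201, 0220, 0221, 2200, 2201, 2220, 2221
under PSO → 0000, 0001, 0020, 0021, 0200, 0201, 0220, 0221, 2200, 2201, 2220, 2221
target 2200 ∈ {TSO,PSO}

SC:no TSO:yes PSO:yes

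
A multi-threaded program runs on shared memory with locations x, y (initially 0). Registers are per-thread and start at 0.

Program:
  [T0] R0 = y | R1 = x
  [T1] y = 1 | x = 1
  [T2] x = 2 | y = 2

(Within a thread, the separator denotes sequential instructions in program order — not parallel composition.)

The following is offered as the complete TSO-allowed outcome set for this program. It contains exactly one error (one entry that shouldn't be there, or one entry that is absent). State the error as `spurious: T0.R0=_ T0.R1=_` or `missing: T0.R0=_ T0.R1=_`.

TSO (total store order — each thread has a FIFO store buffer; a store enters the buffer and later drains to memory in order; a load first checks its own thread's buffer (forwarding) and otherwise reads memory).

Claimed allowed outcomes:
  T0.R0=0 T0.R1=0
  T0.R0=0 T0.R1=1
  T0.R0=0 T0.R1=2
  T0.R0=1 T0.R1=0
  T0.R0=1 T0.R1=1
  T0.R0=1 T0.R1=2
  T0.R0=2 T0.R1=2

missing: T0.R0=2 T0.R1=1

outcome vector order: (T0.R0,T0.R1)
[TSO] allowed = {0/0; 0/1; 0/2; 1/0; 1/1; 1/2; 2/1; 2/2}
TSO∖claimed = {2/1}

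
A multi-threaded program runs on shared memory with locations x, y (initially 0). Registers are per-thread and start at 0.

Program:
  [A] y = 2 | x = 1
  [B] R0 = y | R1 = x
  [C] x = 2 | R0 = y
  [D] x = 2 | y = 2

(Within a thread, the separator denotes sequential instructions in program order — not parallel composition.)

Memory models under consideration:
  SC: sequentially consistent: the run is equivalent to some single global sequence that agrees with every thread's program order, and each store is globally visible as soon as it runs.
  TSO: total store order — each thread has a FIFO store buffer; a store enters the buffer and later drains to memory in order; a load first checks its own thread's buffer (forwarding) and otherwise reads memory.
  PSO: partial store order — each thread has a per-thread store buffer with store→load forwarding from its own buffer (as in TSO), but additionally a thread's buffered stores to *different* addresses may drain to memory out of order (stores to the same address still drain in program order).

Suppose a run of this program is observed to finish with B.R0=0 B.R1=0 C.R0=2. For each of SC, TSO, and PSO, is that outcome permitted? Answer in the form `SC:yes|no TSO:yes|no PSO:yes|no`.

outcome vector order: (B.R0,B.R1,C.R0)
under SC → 0/0/0; 0/0/2; 0/1/0; 0/1/2; 0/2/0; 0/2/2; 2/0/2; 2/1/0; 2/1/2; 2/2/0; 2/2/2
under TSO → 0/0/0; 0/0/2; 0/1/0; 0/1/2; 0/2/0; 0/2/2; 2/0/0; 2/0/2; 2/1/0; 2/1/2; 2/2/0; 2/2/2
under PSO → 0/0/0; 0/0/2; 0/1/0; 0/1/2; 0/2/0; 0/2/2; 2/0/0; 2/0/2; 2/1/0; 2/1/2; 2/2/0; 2/2/2
target 0/0/2 ∈ {SC,TSO,PSO}

SC:yes TSO:yes PSO:yes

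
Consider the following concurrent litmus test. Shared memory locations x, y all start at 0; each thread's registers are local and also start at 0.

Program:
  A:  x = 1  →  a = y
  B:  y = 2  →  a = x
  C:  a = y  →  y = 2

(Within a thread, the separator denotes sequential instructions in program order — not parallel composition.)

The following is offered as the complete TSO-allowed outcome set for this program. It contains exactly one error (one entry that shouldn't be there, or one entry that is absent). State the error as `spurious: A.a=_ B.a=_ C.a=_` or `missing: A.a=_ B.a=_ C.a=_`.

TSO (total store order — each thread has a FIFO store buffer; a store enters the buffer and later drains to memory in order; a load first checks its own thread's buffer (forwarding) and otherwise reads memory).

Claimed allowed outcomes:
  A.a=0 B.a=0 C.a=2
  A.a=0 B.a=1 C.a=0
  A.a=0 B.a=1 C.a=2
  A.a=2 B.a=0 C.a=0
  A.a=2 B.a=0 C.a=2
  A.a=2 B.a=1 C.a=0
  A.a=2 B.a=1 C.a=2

missing: A.a=0 B.a=0 C.a=0

outcome vector order: (A.a,B.a,C.a)
TSO: 8 outcomes — {0/0/0, 0/0/2, 0/1/0, 0/1/2, 2/0/0, 2/0/2, 2/1/0, 2/1/2}
TSO∖claimed = {0/0/0}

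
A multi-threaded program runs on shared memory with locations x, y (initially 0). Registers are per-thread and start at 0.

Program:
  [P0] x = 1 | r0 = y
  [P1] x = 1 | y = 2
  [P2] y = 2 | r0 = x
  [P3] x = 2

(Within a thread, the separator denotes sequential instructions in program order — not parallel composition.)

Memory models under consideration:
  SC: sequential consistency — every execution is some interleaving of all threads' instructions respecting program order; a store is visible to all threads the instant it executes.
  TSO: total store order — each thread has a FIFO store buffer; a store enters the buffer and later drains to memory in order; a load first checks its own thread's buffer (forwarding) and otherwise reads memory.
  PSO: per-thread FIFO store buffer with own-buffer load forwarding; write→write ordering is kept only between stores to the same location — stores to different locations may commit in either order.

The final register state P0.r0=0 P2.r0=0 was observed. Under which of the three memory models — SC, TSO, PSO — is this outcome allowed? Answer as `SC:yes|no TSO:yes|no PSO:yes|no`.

SC:no TSO:yes PSO:yes

outcome vector order: (P0.r0,P2.r0)
SC (5): 0/1, 0/2, 2/0, 2/1, 2/2
TSO (6): 0/0, 0/1, 0/2, 2/0, 2/1, 2/2
PSO (6): 0/0, 0/1, 0/2, 2/0, 2/1, 2/2
target 0/0 ∈ {TSO,PSO}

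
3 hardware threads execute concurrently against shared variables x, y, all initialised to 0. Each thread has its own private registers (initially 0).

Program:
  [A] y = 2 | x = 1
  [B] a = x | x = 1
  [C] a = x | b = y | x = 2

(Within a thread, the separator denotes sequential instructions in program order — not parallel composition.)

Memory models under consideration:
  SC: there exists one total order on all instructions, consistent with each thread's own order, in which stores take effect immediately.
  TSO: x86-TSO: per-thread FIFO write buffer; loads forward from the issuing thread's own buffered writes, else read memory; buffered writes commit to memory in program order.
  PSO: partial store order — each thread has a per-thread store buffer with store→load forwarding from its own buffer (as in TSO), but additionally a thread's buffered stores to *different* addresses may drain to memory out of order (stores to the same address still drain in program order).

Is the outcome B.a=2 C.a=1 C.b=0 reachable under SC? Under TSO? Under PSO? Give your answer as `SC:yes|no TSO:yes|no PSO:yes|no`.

SC:no TSO:no PSO:yes

outcome vector order: (B.a,C.a,C.b)
SC (10): 000 002 010 012 100 102 112 200 202 212
TSO (10): 000 002 010 012 100 102 112 200 202 212
PSO (12): 000 002 010 012 100 102 110 112 200 202 210 212
target 210 ∈ {PSO}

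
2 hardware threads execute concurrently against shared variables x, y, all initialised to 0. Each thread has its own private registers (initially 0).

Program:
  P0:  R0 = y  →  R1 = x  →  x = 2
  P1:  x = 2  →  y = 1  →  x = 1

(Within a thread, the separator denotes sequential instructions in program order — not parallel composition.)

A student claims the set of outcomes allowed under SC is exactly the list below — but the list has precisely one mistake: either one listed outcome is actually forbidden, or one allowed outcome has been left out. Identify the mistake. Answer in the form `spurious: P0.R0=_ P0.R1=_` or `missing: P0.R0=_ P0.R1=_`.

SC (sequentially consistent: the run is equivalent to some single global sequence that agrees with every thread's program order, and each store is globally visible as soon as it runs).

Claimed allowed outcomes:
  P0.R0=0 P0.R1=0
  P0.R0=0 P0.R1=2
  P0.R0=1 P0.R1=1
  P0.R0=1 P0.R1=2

missing: P0.R0=0 P0.R1=1

outcome vector order: (P0.R0,P0.R1)
under SC → 00, 01, 02, 11, 12
SC∖claimed = {01}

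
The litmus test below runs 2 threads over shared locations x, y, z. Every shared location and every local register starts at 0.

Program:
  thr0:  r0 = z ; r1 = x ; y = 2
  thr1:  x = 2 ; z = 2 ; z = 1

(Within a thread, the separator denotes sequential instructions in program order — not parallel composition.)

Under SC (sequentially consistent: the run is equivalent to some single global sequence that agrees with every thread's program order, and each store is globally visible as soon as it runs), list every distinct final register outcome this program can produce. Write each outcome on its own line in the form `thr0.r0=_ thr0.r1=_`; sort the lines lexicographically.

outcome vector order: (thr0.r0,thr0.r1)
|SC outcomes| = 4

thr0.r0=0 thr0.r1=0
thr0.r0=0 thr0.r1=2
thr0.r0=1 thr0.r1=2
thr0.r0=2 thr0.r1=2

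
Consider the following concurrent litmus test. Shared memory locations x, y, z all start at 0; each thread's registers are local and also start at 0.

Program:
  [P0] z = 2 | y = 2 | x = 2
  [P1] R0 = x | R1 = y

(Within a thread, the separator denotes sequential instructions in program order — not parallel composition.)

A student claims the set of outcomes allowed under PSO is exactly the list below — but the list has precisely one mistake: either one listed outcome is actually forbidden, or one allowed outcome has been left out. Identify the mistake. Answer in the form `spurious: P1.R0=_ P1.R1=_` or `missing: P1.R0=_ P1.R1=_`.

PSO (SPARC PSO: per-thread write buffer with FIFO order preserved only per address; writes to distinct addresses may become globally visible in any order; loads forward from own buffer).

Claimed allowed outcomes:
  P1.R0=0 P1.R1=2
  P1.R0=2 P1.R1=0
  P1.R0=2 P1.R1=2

outcome vector order: (P1.R0,P1.R1)
PSO (4): 0/0, 0/2, 2/0, 2/2
PSO∖claimed = {0/0}

missing: P1.R0=0 P1.R1=0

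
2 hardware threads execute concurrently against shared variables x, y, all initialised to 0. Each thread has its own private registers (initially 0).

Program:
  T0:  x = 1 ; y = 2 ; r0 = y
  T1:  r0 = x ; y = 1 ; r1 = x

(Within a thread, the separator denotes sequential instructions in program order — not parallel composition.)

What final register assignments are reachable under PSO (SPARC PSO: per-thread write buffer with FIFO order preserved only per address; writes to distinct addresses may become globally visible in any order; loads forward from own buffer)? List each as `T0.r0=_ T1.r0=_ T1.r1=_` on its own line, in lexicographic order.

T0.r0=1 T1.r0=0 T1.r1=0
T0.r0=1 T1.r0=0 T1.r1=1
T0.r0=1 T1.r0=1 T1.r1=1
T0.r0=2 T1.r0=0 T1.r1=0
T0.r0=2 T1.r0=0 T1.r1=1
T0.r0=2 T1.r0=1 T1.r1=1

outcome vector order: (T0.r0,T1.r0,T1.r1)
|PSO outcomes| = 6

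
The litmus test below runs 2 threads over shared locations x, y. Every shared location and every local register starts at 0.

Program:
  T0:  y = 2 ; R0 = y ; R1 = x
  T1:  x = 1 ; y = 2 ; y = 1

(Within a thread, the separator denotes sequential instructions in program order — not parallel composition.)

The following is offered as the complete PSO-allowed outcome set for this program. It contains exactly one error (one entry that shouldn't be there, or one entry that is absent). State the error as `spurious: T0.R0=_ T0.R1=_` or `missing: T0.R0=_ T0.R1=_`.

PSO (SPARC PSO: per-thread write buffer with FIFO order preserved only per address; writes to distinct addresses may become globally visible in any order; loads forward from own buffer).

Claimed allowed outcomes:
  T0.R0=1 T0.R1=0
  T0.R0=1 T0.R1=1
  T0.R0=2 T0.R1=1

outcome vector order: (T0.R0,T0.R1)
[PSO] allowed = {(1,0); (1,1); (2,0); (2,1)}
PSO∖claimed = {(2,0)}

missing: T0.R0=2 T0.R1=0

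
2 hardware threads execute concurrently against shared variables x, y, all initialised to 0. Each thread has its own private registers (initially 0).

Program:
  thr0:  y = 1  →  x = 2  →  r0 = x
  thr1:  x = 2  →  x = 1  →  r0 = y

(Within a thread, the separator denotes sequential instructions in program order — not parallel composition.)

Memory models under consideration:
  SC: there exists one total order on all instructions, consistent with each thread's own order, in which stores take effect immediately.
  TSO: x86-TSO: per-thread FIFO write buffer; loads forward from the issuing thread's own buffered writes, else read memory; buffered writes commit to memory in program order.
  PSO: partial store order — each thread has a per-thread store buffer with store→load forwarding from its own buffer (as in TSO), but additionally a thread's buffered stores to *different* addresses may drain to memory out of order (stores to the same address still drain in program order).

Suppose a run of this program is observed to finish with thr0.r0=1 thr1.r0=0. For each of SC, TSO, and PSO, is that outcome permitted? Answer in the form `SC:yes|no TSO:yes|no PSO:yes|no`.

outcome vector order: (thr0.r0,thr1.r0)
[SC] allowed = {(1,1), (2,0), (2,1)}
[TSO] allowed = {(1,0), (1,1), (2,0), (2,1)}
[PSO] allowed = {(1,0), (1,1), (2,0), (2,1)}
target (1,0) ∈ {TSO,PSO}

SC:no TSO:yes PSO:yes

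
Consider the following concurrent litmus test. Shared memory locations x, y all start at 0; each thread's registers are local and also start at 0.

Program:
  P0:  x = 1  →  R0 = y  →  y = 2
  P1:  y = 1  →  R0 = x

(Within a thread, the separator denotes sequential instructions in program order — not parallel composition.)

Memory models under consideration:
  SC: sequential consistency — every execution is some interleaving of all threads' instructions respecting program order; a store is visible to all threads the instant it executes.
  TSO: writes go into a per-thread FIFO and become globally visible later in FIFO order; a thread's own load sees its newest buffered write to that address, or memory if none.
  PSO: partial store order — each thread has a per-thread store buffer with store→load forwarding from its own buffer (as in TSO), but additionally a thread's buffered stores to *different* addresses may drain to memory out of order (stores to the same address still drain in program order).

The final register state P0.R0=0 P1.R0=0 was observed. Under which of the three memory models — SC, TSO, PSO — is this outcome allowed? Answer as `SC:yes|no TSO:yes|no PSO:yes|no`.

outcome vector order: (P0.R0,P1.R0)
[SC] allowed = {0/1, 1/0, 1/1}
[TSO] allowed = {0/0, 0/1, 1/0, 1/1}
[PSO] allowed = {0/0, 0/1, 1/0, 1/1}
target 0/0 ∈ {TSO,PSO}

SC:no TSO:yes PSO:yes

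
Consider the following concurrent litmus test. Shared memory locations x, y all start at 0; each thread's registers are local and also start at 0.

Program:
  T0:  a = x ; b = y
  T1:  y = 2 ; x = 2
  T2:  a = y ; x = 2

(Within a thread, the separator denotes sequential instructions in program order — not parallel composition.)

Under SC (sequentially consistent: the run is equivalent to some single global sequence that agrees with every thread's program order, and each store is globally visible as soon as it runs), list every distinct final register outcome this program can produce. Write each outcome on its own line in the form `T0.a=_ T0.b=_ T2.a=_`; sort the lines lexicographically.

outcome vector order: (T0.a,T0.b,T2.a)
|SC outcomes| = 7

T0.a=0 T0.b=0 T2.a=0
T0.a=0 T0.b=0 T2.a=2
T0.a=0 T0.b=2 T2.a=0
T0.a=0 T0.b=2 T2.a=2
T0.a=2 T0.b=0 T2.a=0
T0.a=2 T0.b=2 T2.a=0
T0.a=2 T0.b=2 T2.a=2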